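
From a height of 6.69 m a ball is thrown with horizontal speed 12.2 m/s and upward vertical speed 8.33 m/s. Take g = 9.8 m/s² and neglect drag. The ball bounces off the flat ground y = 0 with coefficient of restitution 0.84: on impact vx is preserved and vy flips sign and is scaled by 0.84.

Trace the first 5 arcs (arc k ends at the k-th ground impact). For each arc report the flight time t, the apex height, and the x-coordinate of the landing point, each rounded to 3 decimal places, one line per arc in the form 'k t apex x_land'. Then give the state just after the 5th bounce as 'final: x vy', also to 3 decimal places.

1 2.295 10.230 27.998
2 2.427 7.218 57.613
3 2.039 5.093 82.490
4 1.713 3.594 103.386
5 1.439 2.536 120.939
final: 120.939 5.922

Arc 1: start y=6.690, vy=8.330 → t=2.295, apex=10.230, x_land=27.998, impact vy=-14.160
  bounce: vy ← 0.84·14.160 = 11.895
Arc 2: start y=0.000, vy=11.895 → t=2.427, apex=7.218, x_land=57.613, impact vy=-11.895
  bounce: vy ← 0.84·11.895 = 9.991
Arc 3: start y=0.000, vy=9.991 → t=2.039, apex=5.093, x_land=82.490, impact vy=-9.991
  bounce: vy ← 0.84·9.991 = 8.393
Arc 4: start y=0.000, vy=8.393 → t=1.713, apex=3.594, x_land=103.386, impact vy=-8.393
  bounce: vy ← 0.84·8.393 = 7.050
Arc 5: start y=0.000, vy=7.050 → t=1.439, apex=2.536, x_land=120.939, impact vy=-7.050
  bounce: vy ← 0.84·7.050 = 5.922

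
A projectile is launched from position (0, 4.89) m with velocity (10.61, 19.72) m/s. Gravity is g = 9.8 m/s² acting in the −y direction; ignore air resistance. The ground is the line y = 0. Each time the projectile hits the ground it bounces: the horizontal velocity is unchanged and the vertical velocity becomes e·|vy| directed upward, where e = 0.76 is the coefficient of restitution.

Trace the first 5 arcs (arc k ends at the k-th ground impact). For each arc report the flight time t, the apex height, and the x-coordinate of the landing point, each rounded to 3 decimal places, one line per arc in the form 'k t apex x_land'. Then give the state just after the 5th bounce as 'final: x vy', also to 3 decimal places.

1 4.259 24.731 45.186
2 3.415 14.284 81.417
3 2.595 8.251 108.952
4 1.972 4.766 129.879
5 1.499 2.753 145.784
final: 145.784 5.582

Arc 1: start y=4.890, vy=19.720 → t=4.259, apex=24.731, x_land=45.186, impact vy=-22.016
  bounce: vy ← 0.76·22.016 = 16.732
Arc 2: start y=0.000, vy=16.732 → t=3.415, apex=14.284, x_land=81.417, impact vy=-16.732
  bounce: vy ← 0.76·16.732 = 12.717
Arc 3: start y=0.000, vy=12.717 → t=2.595, apex=8.251, x_land=108.952, impact vy=-12.717
  bounce: vy ← 0.76·12.717 = 9.665
Arc 4: start y=0.000, vy=9.665 → t=1.972, apex=4.766, x_land=129.879, impact vy=-9.665
  bounce: vy ← 0.76·9.665 = 7.345
Arc 5: start y=0.000, vy=7.345 → t=1.499, apex=2.753, x_land=145.784, impact vy=-7.345
  bounce: vy ← 0.76·7.345 = 5.582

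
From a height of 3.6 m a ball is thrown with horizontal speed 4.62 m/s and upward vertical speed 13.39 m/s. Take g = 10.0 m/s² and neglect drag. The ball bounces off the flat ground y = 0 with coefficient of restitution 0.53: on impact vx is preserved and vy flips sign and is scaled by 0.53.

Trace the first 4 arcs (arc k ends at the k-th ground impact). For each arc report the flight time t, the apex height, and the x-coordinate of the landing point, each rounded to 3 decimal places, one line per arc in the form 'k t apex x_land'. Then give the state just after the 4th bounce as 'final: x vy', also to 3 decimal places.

1 2.924 12.565 13.510
2 1.680 3.529 21.273
3 0.891 0.991 25.387
4 0.472 0.278 27.568
final: 27.568 1.251

Arc 1: start y=3.600, vy=13.390 → t=2.924, apex=12.565, x_land=13.510, impact vy=-15.852
  bounce: vy ← 0.53·15.852 = 8.402
Arc 2: start y=0.000, vy=8.402 → t=1.680, apex=3.529, x_land=21.273, impact vy=-8.402
  bounce: vy ← 0.53·8.402 = 4.453
Arc 3: start y=0.000, vy=4.453 → t=0.891, apex=0.991, x_land=25.387, impact vy=-4.453
  bounce: vy ← 0.53·4.453 = 2.360
Arc 4: start y=0.000, vy=2.360 → t=0.472, apex=0.278, x_land=27.568, impact vy=-2.360
  bounce: vy ← 0.53·2.360 = 1.251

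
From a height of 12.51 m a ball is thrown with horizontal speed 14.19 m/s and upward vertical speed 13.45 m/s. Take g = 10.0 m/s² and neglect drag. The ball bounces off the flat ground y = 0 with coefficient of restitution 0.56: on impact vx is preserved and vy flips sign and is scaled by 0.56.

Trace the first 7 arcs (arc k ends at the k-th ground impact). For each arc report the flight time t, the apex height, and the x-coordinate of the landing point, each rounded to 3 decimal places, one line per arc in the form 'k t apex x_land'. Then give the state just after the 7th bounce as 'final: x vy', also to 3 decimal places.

1 3.421 21.555 48.548
2 2.325 6.760 81.546
3 1.302 2.120 100.026
4 0.729 0.665 110.374
5 0.408 0.208 116.169
6 0.229 0.065 119.414
7 0.128 0.021 121.231
final: 121.231 0.359

Arc 1: start y=12.510, vy=13.450 → t=3.421, apex=21.555, x_land=48.548, impact vy=-20.763
  bounce: vy ← 0.56·20.763 = 11.627
Arc 2: start y=0.000, vy=11.627 → t=2.325, apex=6.760, x_land=81.546, impact vy=-11.627
  bounce: vy ← 0.56·11.627 = 6.511
Arc 3: start y=0.000, vy=6.511 → t=1.302, apex=2.120, x_land=100.026, impact vy=-6.511
  bounce: vy ← 0.56·6.511 = 3.646
Arc 4: start y=0.000, vy=3.646 → t=0.729, apex=0.665, x_land=110.374, impact vy=-3.646
  bounce: vy ← 0.56·3.646 = 2.042
Arc 5: start y=0.000, vy=2.042 → t=0.408, apex=0.208, x_land=116.169, impact vy=-2.042
  bounce: vy ← 0.56·2.042 = 1.143
Arc 6: start y=0.000, vy=1.143 → t=0.229, apex=0.065, x_land=119.414, impact vy=-1.143
  bounce: vy ← 0.56·1.143 = 0.640
Arc 7: start y=0.000, vy=0.640 → t=0.128, apex=0.021, x_land=121.231, impact vy=-0.640
  bounce: vy ← 0.56·0.640 = 0.359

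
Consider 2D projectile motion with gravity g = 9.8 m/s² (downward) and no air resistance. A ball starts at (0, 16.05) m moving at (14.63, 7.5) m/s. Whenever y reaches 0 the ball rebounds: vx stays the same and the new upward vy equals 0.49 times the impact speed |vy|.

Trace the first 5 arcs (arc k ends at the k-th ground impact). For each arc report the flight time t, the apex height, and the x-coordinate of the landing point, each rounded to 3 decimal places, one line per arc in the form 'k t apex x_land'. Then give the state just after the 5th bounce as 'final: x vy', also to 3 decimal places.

Arc 1: start y=16.050, vy=7.500 → t=2.730, apex=18.920, x_land=39.944, impact vy=-19.257
  bounce: vy ← 0.49·19.257 = 9.436
Arc 2: start y=0.000, vy=9.436 → t=1.926, apex=4.543, x_land=68.117, impact vy=-9.436
  bounce: vy ← 0.49·9.436 = 4.624
Arc 3: start y=0.000, vy=4.624 → t=0.944, apex=1.091, x_land=81.922, impact vy=-4.624
  bounce: vy ← 0.49·4.624 = 2.266
Arc 4: start y=0.000, vy=2.266 → t=0.462, apex=0.262, x_land=88.686, impact vy=-2.266
  bounce: vy ← 0.49·2.266 = 1.110
Arc 5: start y=0.000, vy=1.110 → t=0.227, apex=0.063, x_land=92.001, impact vy=-1.110
  bounce: vy ← 0.49·1.110 = 0.544

1 2.730 18.920 39.944
2 1.926 4.543 68.117
3 0.944 1.091 81.922
4 0.462 0.262 88.686
5 0.227 0.063 92.001
final: 92.001 0.544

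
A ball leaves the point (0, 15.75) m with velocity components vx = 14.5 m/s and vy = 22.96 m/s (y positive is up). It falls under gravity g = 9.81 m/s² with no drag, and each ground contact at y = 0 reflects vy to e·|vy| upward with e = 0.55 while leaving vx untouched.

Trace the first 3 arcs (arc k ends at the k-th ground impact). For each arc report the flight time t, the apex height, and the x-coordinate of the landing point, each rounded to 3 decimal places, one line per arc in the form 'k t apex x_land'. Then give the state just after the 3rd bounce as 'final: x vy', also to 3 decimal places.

1 5.288 42.619 76.678
2 3.242 12.892 123.694
3 1.783 3.900 149.552
final: 149.552 4.811

Arc 1: start y=15.750, vy=22.960 → t=5.288, apex=42.619, x_land=76.678, impact vy=-28.917
  bounce: vy ← 0.55·28.917 = 15.904
Arc 2: start y=0.000, vy=15.904 → t=3.242, apex=12.892, x_land=123.694, impact vy=-15.904
  bounce: vy ← 0.55·15.904 = 8.747
Arc 3: start y=0.000, vy=8.747 → t=1.783, apex=3.900, x_land=149.552, impact vy=-8.747
  bounce: vy ← 0.55·8.747 = 4.811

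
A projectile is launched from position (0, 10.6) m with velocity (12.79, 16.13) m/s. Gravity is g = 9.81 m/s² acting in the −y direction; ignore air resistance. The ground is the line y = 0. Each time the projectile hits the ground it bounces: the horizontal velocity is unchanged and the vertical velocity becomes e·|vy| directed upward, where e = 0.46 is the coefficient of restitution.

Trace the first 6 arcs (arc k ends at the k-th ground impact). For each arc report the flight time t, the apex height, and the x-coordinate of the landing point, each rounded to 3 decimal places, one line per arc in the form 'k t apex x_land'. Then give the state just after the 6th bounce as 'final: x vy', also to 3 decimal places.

Arc 1: start y=10.600, vy=16.130 → t=3.850, apex=23.861, x_land=49.239, impact vy=-21.637
  bounce: vy ← 0.46·21.637 = 9.953
Arc 2: start y=0.000, vy=9.953 → t=2.029, apex=5.049, x_land=75.192, impact vy=-9.953
  bounce: vy ← 0.46·9.953 = 4.578
Arc 3: start y=0.000, vy=4.578 → t=0.933, apex=1.068, x_land=87.130, impact vy=-4.578
  bounce: vy ← 0.46·4.578 = 2.106
Arc 4: start y=0.000, vy=2.106 → t=0.429, apex=0.226, x_land=92.622, impact vy=-2.106
  bounce: vy ← 0.46·2.106 = 0.969
Arc 5: start y=0.000, vy=0.969 → t=0.198, apex=0.048, x_land=95.148, impact vy=-0.969
  bounce: vy ← 0.46·0.969 = 0.446
Arc 6: start y=0.000, vy=0.446 → t=0.091, apex=0.010, x_land=96.310, impact vy=-0.446
  bounce: vy ← 0.46·0.446 = 0.205

1 3.850 23.861 49.239
2 2.029 5.049 75.192
3 0.933 1.068 87.130
4 0.429 0.226 92.622
5 0.198 0.048 95.148
6 0.091 0.010 96.310
final: 96.310 0.205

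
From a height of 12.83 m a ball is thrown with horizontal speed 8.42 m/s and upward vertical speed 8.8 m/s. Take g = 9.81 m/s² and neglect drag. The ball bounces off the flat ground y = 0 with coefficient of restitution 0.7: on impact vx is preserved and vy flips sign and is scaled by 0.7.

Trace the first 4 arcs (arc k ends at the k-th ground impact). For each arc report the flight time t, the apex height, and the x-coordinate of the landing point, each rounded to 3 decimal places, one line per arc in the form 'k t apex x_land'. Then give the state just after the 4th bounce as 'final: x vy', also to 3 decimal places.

1 2.746 16.777 23.125
2 2.589 8.221 44.926
3 1.812 4.028 60.187
4 1.269 1.974 70.870
final: 70.870 4.356

Arc 1: start y=12.830, vy=8.800 → t=2.746, apex=16.777, x_land=23.125, impact vy=-18.143
  bounce: vy ← 0.7·18.143 = 12.700
Arc 2: start y=0.000, vy=12.700 → t=2.589, apex=8.221, x_land=44.926, impact vy=-12.700
  bounce: vy ← 0.7·12.700 = 8.890
Arc 3: start y=0.000, vy=8.890 → t=1.812, apex=4.028, x_land=60.187, impact vy=-8.890
  bounce: vy ← 0.7·8.890 = 6.223
Arc 4: start y=0.000, vy=6.223 → t=1.269, apex=1.974, x_land=70.870, impact vy=-6.223
  bounce: vy ← 0.7·6.223 = 4.356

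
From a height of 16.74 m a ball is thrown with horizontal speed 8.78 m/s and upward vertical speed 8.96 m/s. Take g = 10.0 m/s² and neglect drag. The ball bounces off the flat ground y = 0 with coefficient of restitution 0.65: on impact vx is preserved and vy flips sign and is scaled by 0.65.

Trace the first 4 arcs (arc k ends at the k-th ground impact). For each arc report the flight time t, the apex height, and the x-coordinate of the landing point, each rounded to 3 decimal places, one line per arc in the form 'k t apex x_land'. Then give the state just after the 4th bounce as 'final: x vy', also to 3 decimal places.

1 2.933 20.754 25.755
2 2.649 8.769 49.009
3 1.722 3.705 64.125
4 1.119 1.565 73.950
final: 73.950 3.637

Arc 1: start y=16.740, vy=8.960 → t=2.933, apex=20.754, x_land=25.755, impact vy=-20.374
  bounce: vy ← 0.65·20.374 = 13.243
Arc 2: start y=0.000, vy=13.243 → t=2.649, apex=8.769, x_land=49.009, impact vy=-13.243
  bounce: vy ← 0.65·13.243 = 8.608
Arc 3: start y=0.000, vy=8.608 → t=1.722, apex=3.705, x_land=64.125, impact vy=-8.608
  bounce: vy ← 0.65·8.608 = 5.595
Arc 4: start y=0.000, vy=5.595 → t=1.119, apex=1.565, x_land=73.950, impact vy=-5.595
  bounce: vy ← 0.65·5.595 = 3.637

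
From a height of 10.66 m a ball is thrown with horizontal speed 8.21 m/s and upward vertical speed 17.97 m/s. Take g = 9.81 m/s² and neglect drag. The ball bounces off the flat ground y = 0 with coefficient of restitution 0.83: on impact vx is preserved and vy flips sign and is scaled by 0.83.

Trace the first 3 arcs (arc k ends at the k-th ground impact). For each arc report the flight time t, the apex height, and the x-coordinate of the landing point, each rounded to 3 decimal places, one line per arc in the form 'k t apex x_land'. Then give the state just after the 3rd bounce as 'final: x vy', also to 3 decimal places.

1 4.183 27.119 34.344
2 3.903 18.682 66.389
3 3.240 12.870 92.987
final: 92.987 13.189

Arc 1: start y=10.660, vy=17.970 → t=4.183, apex=27.119, x_land=34.344, impact vy=-23.067
  bounce: vy ← 0.83·23.067 = 19.145
Arc 2: start y=0.000, vy=19.145 → t=3.903, apex=18.682, x_land=66.389, impact vy=-19.145
  bounce: vy ← 0.83·19.145 = 15.891
Arc 3: start y=0.000, vy=15.891 → t=3.240, apex=12.870, x_land=92.987, impact vy=-15.891
  bounce: vy ← 0.83·15.891 = 13.189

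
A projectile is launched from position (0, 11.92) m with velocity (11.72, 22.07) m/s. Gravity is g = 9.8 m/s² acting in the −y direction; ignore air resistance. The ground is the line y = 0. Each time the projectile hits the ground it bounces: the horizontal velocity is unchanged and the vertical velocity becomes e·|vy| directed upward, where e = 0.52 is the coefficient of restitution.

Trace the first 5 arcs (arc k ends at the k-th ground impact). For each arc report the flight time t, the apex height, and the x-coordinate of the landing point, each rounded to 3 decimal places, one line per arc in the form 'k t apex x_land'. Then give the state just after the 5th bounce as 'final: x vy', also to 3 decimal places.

Arc 1: start y=11.920, vy=22.070 → t=4.991, apex=36.771, x_land=58.500, impact vy=-26.846
  bounce: vy ← 0.52·26.846 = 13.960
Arc 2: start y=0.000, vy=13.960 → t=2.849, apex=9.943, x_land=91.890, impact vy=-13.960
  bounce: vy ← 0.52·13.960 = 7.259
Arc 3: start y=0.000, vy=7.259 → t=1.481, apex=2.689, x_land=109.253, impact vy=-7.259
  bounce: vy ← 0.52·7.259 = 3.775
Arc 4: start y=0.000, vy=3.775 → t=0.770, apex=0.727, x_land=118.281, impact vy=-3.775
  bounce: vy ← 0.52·3.775 = 1.963
Arc 5: start y=0.000, vy=1.963 → t=0.401, apex=0.197, x_land=122.976, impact vy=-1.963
  bounce: vy ← 0.52·1.963 = 1.021

1 4.991 36.771 58.500
2 2.849 9.943 91.890
3 1.481 2.689 109.253
4 0.770 0.727 118.281
5 0.401 0.197 122.976
final: 122.976 1.021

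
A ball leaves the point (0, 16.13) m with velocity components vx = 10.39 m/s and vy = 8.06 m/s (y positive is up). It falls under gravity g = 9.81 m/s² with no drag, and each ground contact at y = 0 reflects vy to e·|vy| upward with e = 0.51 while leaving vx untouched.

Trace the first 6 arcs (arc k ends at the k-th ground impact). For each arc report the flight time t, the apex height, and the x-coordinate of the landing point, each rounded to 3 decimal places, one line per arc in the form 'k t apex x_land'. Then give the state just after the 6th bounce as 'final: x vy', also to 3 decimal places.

Arc 1: start y=16.130, vy=8.060 → t=2.812, apex=19.441, x_land=29.222, impact vy=-19.530
  bounce: vy ← 0.51·19.530 = 9.960
Arc 2: start y=0.000, vy=9.960 → t=2.031, apex=5.057, x_land=50.320, impact vy=-9.960
  bounce: vy ← 0.51·9.960 = 5.080
Arc 3: start y=0.000, vy=5.080 → t=1.036, apex=1.315, x_land=61.081, impact vy=-5.080
  bounce: vy ← 0.51·5.080 = 2.591
Arc 4: start y=0.000, vy=2.591 → t=0.528, apex=0.342, x_land=66.568, impact vy=-2.591
  bounce: vy ← 0.51·2.591 = 1.321
Arc 5: start y=0.000, vy=1.321 → t=0.269, apex=0.089, x_land=69.367, impact vy=-1.321
  bounce: vy ← 0.51·1.321 = 0.674
Arc 6: start y=0.000, vy=0.674 → t=0.137, apex=0.023, x_land=70.795, impact vy=-0.674
  bounce: vy ← 0.51·0.674 = 0.344

1 2.812 19.441 29.222
2 2.031 5.057 50.320
3 1.036 1.315 61.081
4 0.528 0.342 66.568
5 0.269 0.089 69.367
6 0.137 0.023 70.795
final: 70.795 0.344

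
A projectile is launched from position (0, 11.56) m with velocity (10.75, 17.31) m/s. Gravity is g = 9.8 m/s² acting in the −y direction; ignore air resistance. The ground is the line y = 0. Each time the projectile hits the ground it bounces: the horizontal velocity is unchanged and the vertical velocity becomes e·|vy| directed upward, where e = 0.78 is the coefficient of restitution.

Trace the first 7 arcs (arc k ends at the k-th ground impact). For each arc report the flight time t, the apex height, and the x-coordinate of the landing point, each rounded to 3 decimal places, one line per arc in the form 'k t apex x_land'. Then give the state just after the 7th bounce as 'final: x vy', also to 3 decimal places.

Arc 1: start y=11.560, vy=17.310 → t=4.107, apex=26.848, x_land=44.151, impact vy=-22.939
  bounce: vy ← 0.78·22.939 = 17.893
Arc 2: start y=0.000, vy=17.893 → t=3.652, apex=16.334, x_land=83.405, impact vy=-17.893
  bounce: vy ← 0.78·17.893 = 13.956
Arc 3: start y=0.000, vy=13.956 → t=2.848, apex=9.938, x_land=114.024, impact vy=-13.956
  bounce: vy ← 0.78·13.956 = 10.886
Arc 4: start y=0.000, vy=10.886 → t=2.222, apex=6.046, x_land=137.906, impact vy=-10.886
  bounce: vy ← 0.78·10.886 = 8.491
Arc 5: start y=0.000, vy=8.491 → t=1.733, apex=3.678, x_land=156.534, impact vy=-8.491
  bounce: vy ← 0.78·8.491 = 6.623
Arc 6: start y=0.000, vy=6.623 → t=1.352, apex=2.238, x_land=171.064, impact vy=-6.623
  bounce: vy ← 0.78·6.623 = 5.166
Arc 7: start y=0.000, vy=5.166 → t=1.054, apex=1.362, x_land=182.398, impact vy=-5.166
  bounce: vy ← 0.78·5.166 = 4.029

1 4.107 26.848 44.151
2 3.652 16.334 83.405
3 2.848 9.938 114.024
4 2.222 6.046 137.906
5 1.733 3.678 156.534
6 1.352 2.238 171.064
7 1.054 1.362 182.398
final: 182.398 4.029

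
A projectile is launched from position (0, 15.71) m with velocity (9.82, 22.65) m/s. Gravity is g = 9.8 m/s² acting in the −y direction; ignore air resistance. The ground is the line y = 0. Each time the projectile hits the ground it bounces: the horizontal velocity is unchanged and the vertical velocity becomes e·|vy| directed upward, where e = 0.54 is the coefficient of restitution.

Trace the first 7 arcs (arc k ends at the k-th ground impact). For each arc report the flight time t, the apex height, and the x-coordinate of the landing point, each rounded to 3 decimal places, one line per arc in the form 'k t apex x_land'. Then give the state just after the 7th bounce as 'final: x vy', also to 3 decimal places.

Arc 1: start y=15.710, vy=22.650 → t=5.235, apex=41.885, x_land=51.407, impact vy=-28.652
  bounce: vy ← 0.54·28.652 = 15.472
Arc 2: start y=0.000, vy=15.472 → t=3.158, apex=12.214, x_land=82.414, impact vy=-15.472
  bounce: vy ← 0.54·15.472 = 8.355
Arc 3: start y=0.000, vy=8.355 → t=1.705, apex=3.561, x_land=99.158, impact vy=-8.355
  bounce: vy ← 0.54·8.355 = 4.512
Arc 4: start y=0.000, vy=4.512 → t=0.921, apex=1.039, x_land=108.200, impact vy=-4.512
  bounce: vy ← 0.54·4.512 = 2.436
Arc 5: start y=0.000, vy=2.436 → t=0.497, apex=0.303, x_land=113.082, impact vy=-2.436
  bounce: vy ← 0.54·2.436 = 1.316
Arc 6: start y=0.000, vy=1.316 → t=0.268, apex=0.088, x_land=115.719, impact vy=-1.316
  bounce: vy ← 0.54·1.316 = 0.710
Arc 7: start y=0.000, vy=0.710 → t=0.145, apex=0.026, x_land=117.143, impact vy=-0.710
  bounce: vy ← 0.54·0.710 = 0.384

1 5.235 41.885 51.407
2 3.158 12.214 82.414
3 1.705 3.561 99.158
4 0.921 1.039 108.200
5 0.497 0.303 113.082
6 0.268 0.088 115.719
7 0.145 0.026 117.143
final: 117.143 0.384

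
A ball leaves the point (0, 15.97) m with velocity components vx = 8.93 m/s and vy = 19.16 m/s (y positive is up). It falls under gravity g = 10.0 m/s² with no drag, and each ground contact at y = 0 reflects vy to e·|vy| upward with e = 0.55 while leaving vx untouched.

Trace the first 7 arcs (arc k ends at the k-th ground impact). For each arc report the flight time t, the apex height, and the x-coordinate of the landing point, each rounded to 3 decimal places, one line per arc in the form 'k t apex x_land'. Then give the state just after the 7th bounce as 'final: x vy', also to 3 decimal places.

Arc 1: start y=15.970, vy=19.160 → t=4.536, apex=34.325, x_land=40.508, impact vy=-26.201
  bounce: vy ← 0.55·26.201 = 14.411
Arc 2: start y=0.000, vy=14.411 → t=2.882, apex=10.383, x_land=66.245, impact vy=-14.411
  bounce: vy ← 0.55·14.411 = 7.926
Arc 3: start y=0.000, vy=7.926 → t=1.585, apex=3.141, x_land=80.401, impact vy=-7.926
  bounce: vy ← 0.55·7.926 = 4.359
Arc 4: start y=0.000, vy=4.359 → t=0.872, apex=0.950, x_land=88.186, impact vy=-4.359
  bounce: vy ← 0.55·4.359 = 2.398
Arc 5: start y=0.000, vy=2.398 → t=0.480, apex=0.287, x_land=92.468, impact vy=-2.398
  bounce: vy ← 0.55·2.398 = 1.319
Arc 6: start y=0.000, vy=1.319 → t=0.264, apex=0.087, x_land=94.824, impact vy=-1.319
  bounce: vy ← 0.55·1.319 = 0.725
Arc 7: start y=0.000, vy=0.725 → t=0.145, apex=0.026, x_land=96.119, impact vy=-0.725
  bounce: vy ← 0.55·0.725 = 0.399

1 4.536 34.325 40.508
2 2.882 10.383 66.245
3 1.585 3.141 80.401
4 0.872 0.950 88.186
5 0.480 0.287 92.468
6 0.264 0.087 94.824
7 0.145 0.026 96.119
final: 96.119 0.399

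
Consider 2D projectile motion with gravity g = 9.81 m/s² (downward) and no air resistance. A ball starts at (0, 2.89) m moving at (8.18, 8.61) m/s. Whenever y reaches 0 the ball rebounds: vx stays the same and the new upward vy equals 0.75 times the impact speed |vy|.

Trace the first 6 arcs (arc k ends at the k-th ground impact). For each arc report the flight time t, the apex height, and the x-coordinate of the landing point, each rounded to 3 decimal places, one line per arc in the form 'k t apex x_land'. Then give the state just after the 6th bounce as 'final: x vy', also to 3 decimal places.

1 2.044 6.668 16.717
2 1.749 3.751 31.024
3 1.312 2.110 41.754
4 0.984 1.187 49.801
5 0.738 0.668 55.837
6 0.553 0.376 60.363
final: 60.363 2.036

Arc 1: start y=2.890, vy=8.610 → t=2.044, apex=6.668, x_land=16.717, impact vy=-11.438
  bounce: vy ← 0.75·11.438 = 8.579
Arc 2: start y=0.000, vy=8.579 → t=1.749, apex=3.751, x_land=31.024, impact vy=-8.579
  bounce: vy ← 0.75·8.579 = 6.434
Arc 3: start y=0.000, vy=6.434 → t=1.312, apex=2.110, x_land=41.754, impact vy=-6.434
  bounce: vy ← 0.75·6.434 = 4.826
Arc 4: start y=0.000, vy=4.826 → t=0.984, apex=1.187, x_land=49.801, impact vy=-4.826
  bounce: vy ← 0.75·4.826 = 3.619
Arc 5: start y=0.000, vy=3.619 → t=0.738, apex=0.668, x_land=55.837, impact vy=-3.619
  bounce: vy ← 0.75·3.619 = 2.714
Arc 6: start y=0.000, vy=2.714 → t=0.553, apex=0.376, x_land=60.363, impact vy=-2.714
  bounce: vy ← 0.75·2.714 = 2.036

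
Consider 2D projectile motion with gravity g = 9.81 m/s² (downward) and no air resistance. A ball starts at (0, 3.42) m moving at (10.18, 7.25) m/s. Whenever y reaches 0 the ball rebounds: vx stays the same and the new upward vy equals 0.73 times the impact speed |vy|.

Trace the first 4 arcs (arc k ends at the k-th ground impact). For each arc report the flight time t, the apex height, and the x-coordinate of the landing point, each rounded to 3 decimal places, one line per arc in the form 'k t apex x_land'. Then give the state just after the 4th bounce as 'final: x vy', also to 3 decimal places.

1 1.854 6.099 18.875
2 1.628 3.250 35.448
3 1.188 1.732 47.547
4 0.868 0.923 56.379
final: 56.379 3.106

Arc 1: start y=3.420, vy=7.250 → t=1.854, apex=6.099, x_land=18.875, impact vy=-10.939
  bounce: vy ← 0.73·10.939 = 7.986
Arc 2: start y=0.000, vy=7.986 → t=1.628, apex=3.250, x_land=35.448, impact vy=-7.986
  bounce: vy ← 0.73·7.986 = 5.829
Arc 3: start y=0.000, vy=5.829 → t=1.188, apex=1.732, x_land=47.547, impact vy=-5.829
  bounce: vy ← 0.73·5.829 = 4.255
Arc 4: start y=0.000, vy=4.255 → t=0.868, apex=0.923, x_land=56.379, impact vy=-4.255
  bounce: vy ← 0.73·4.255 = 3.106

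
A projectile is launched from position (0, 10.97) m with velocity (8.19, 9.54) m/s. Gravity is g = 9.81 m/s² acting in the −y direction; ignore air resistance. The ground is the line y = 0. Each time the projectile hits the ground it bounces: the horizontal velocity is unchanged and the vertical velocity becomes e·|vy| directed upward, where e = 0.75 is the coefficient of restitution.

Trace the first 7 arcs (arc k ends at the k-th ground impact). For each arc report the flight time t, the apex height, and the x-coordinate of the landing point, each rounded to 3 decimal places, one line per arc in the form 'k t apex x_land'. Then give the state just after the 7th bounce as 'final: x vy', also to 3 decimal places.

1 2.756 15.609 22.575
2 2.676 8.780 44.489
3 2.007 4.939 60.926
4 1.505 2.778 73.253
5 1.129 1.563 82.498
6 0.847 0.879 89.432
7 0.635 0.494 94.633
final: 94.633 2.336

Arc 1: start y=10.970, vy=9.540 → t=2.756, apex=15.609, x_land=22.575, impact vy=-17.500
  bounce: vy ← 0.75·17.500 = 13.125
Arc 2: start y=0.000, vy=13.125 → t=2.676, apex=8.780, x_land=44.489, impact vy=-13.125
  bounce: vy ← 0.75·13.125 = 9.844
Arc 3: start y=0.000, vy=9.844 → t=2.007, apex=4.939, x_land=60.926, impact vy=-9.844
  bounce: vy ← 0.75·9.844 = 7.383
Arc 4: start y=0.000, vy=7.383 → t=1.505, apex=2.778, x_land=73.253, impact vy=-7.383
  bounce: vy ← 0.75·7.383 = 5.537
Arc 5: start y=0.000, vy=5.537 → t=1.129, apex=1.563, x_land=82.498, impact vy=-5.537
  bounce: vy ← 0.75·5.537 = 4.153
Arc 6: start y=0.000, vy=4.153 → t=0.847, apex=0.879, x_land=89.432, impact vy=-4.153
  bounce: vy ← 0.75·4.153 = 3.115
Arc 7: start y=0.000, vy=3.115 → t=0.635, apex=0.494, x_land=94.633, impact vy=-3.115
  bounce: vy ← 0.75·3.115 = 2.336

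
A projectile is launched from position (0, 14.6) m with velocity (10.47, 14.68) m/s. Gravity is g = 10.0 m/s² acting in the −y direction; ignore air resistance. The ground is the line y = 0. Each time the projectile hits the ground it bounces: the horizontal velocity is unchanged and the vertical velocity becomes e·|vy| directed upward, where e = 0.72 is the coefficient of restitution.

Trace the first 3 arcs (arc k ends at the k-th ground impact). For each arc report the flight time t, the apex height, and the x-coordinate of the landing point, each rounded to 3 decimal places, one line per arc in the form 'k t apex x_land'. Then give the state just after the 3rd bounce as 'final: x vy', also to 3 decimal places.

Arc 1: start y=14.600, vy=14.680 → t=3.721, apex=25.375, x_land=38.957, impact vy=-22.528
  bounce: vy ← 0.72·22.528 = 16.220
Arc 2: start y=0.000, vy=16.220 → t=3.244, apex=13.154, x_land=72.921, impact vy=-16.220
  bounce: vy ← 0.72·16.220 = 11.678
Arc 3: start y=0.000, vy=11.678 → t=2.336, apex=6.819, x_land=97.376, impact vy=-11.678
  bounce: vy ← 0.72·11.678 = 8.408

1 3.721 25.375 38.957
2 3.244 13.154 72.921
3 2.336 6.819 97.376
final: 97.376 8.408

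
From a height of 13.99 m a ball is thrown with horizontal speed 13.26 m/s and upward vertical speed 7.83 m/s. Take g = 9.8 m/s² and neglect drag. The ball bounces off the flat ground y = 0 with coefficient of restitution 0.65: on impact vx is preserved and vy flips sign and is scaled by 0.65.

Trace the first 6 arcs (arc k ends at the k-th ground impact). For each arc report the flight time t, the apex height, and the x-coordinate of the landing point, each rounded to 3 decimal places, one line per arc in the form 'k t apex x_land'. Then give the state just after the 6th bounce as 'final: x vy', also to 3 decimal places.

1 2.668 17.118 35.379
2 2.430 7.232 67.598
3 1.579 3.056 88.540
4 1.027 1.291 102.153
5 0.667 0.545 111.001
6 0.434 0.230 116.752
final: 116.752 1.381

Arc 1: start y=13.990, vy=7.830 → t=2.668, apex=17.118, x_land=35.379, impact vy=-18.317
  bounce: vy ← 0.65·18.317 = 11.906
Arc 2: start y=0.000, vy=11.906 → t=2.430, apex=7.232, x_land=67.598, impact vy=-11.906
  bounce: vy ← 0.65·11.906 = 7.739
Arc 3: start y=0.000, vy=7.739 → t=1.579, apex=3.056, x_land=88.540, impact vy=-7.739
  bounce: vy ← 0.65·7.739 = 5.030
Arc 4: start y=0.000, vy=5.030 → t=1.027, apex=1.291, x_land=102.153, impact vy=-5.030
  bounce: vy ← 0.65·5.030 = 3.270
Arc 5: start y=0.000, vy=3.270 → t=0.667, apex=0.545, x_land=111.001, impact vy=-3.270
  bounce: vy ← 0.65·3.270 = 2.125
Arc 6: start y=0.000, vy=2.125 → t=0.434, apex=0.230, x_land=116.752, impact vy=-2.125
  bounce: vy ← 0.65·2.125 = 1.381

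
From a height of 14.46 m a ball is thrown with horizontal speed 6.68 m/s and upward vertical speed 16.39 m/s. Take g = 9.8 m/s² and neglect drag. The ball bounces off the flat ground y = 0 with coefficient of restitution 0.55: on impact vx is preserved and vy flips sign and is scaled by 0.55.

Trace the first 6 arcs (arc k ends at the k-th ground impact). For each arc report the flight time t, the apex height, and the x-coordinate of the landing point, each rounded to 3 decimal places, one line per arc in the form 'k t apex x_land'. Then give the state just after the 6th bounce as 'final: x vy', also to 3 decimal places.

1 4.070 28.166 27.187
2 2.637 8.520 44.804
3 1.451 2.577 54.494
4 0.798 0.780 59.823
5 0.439 0.236 62.754
6 0.241 0.071 64.366
final: 64.366 0.650

Arc 1: start y=14.460, vy=16.390 → t=4.070, apex=28.166, x_land=27.187, impact vy=-23.496
  bounce: vy ← 0.55·23.496 = 12.923
Arc 2: start y=0.000, vy=12.923 → t=2.637, apex=8.520, x_land=44.804, impact vy=-12.923
  bounce: vy ← 0.55·12.923 = 7.107
Arc 3: start y=0.000, vy=7.107 → t=1.451, apex=2.577, x_land=54.494, impact vy=-7.107
  bounce: vy ← 0.55·7.107 = 3.909
Arc 4: start y=0.000, vy=3.909 → t=0.798, apex=0.780, x_land=59.823, impact vy=-3.909
  bounce: vy ← 0.55·3.909 = 2.150
Arc 5: start y=0.000, vy=2.150 → t=0.439, apex=0.236, x_land=62.754, impact vy=-2.150
  bounce: vy ← 0.55·2.150 = 1.183
Arc 6: start y=0.000, vy=1.183 → t=0.241, apex=0.071, x_land=64.366, impact vy=-1.183
  bounce: vy ← 0.55·1.183 = 0.650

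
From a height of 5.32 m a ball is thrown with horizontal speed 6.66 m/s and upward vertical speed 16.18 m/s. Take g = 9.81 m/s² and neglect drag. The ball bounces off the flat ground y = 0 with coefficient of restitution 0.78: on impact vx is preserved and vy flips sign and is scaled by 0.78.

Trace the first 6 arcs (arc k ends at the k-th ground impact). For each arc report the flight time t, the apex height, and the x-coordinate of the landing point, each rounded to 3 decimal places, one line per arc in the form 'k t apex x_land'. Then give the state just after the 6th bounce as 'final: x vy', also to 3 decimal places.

1 3.600 18.663 23.976
2 3.043 11.355 44.242
3 2.374 6.908 60.050
4 1.851 4.203 72.379
5 1.444 2.557 81.997
6 1.126 1.556 89.498
final: 89.498 4.309

Arc 1: start y=5.320, vy=16.180 → t=3.600, apex=18.663, x_land=23.976, impact vy=-19.136
  bounce: vy ← 0.78·19.136 = 14.926
Arc 2: start y=0.000, vy=14.926 → t=3.043, apex=11.355, x_land=44.242, impact vy=-14.926
  bounce: vy ← 0.78·14.926 = 11.642
Arc 3: start y=0.000, vy=11.642 → t=2.374, apex=6.908, x_land=60.050, impact vy=-11.642
  bounce: vy ← 0.78·11.642 = 9.081
Arc 4: start y=0.000, vy=9.081 → t=1.851, apex=4.203, x_land=72.379, impact vy=-9.081
  bounce: vy ← 0.78·9.081 = 7.083
Arc 5: start y=0.000, vy=7.083 → t=1.444, apex=2.557, x_land=81.997, impact vy=-7.083
  bounce: vy ← 0.78·7.083 = 5.525
Arc 6: start y=0.000, vy=5.525 → t=1.126, apex=1.556, x_land=89.498, impact vy=-5.525
  bounce: vy ← 0.78·5.525 = 4.309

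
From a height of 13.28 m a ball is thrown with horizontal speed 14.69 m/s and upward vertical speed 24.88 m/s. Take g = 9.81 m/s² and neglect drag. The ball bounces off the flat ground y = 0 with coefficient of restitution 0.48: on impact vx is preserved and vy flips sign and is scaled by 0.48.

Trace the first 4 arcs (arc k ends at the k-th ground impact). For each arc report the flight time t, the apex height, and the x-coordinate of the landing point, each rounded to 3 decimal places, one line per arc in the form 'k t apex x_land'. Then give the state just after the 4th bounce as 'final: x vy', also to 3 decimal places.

Arc 1: start y=13.280, vy=24.880 → t=5.559, apex=44.830, x_land=81.667, impact vy=-29.658
  bounce: vy ← 0.48·29.658 = 14.236
Arc 2: start y=0.000, vy=14.236 → t=2.902, apex=10.329, x_land=124.302, impact vy=-14.236
  bounce: vy ← 0.48·14.236 = 6.833
Arc 3: start y=0.000, vy=6.833 → t=1.393, apex=2.380, x_land=144.766, impact vy=-6.833
  bounce: vy ← 0.48·6.833 = 3.280
Arc 4: start y=0.000, vy=3.280 → t=0.669, apex=0.548, x_land=154.589, impact vy=-3.280
  bounce: vy ← 0.48·3.280 = 1.574

1 5.559 44.830 81.667
2 2.902 10.329 124.302
3 1.393 2.380 144.766
4 0.669 0.548 154.589
final: 154.589 1.574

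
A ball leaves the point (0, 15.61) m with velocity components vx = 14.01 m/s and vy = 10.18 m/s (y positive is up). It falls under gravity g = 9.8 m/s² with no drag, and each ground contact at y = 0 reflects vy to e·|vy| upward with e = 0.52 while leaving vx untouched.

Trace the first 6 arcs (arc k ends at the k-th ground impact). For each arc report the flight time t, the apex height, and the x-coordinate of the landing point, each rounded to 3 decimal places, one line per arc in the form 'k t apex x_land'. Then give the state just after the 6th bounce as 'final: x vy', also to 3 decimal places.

1 3.104 20.897 43.486
2 2.148 5.651 73.576
3 1.117 1.528 89.222
4 0.581 0.413 97.359
5 0.302 0.112 101.589
6 0.157 0.030 103.789
final: 103.789 0.400

Arc 1: start y=15.610, vy=10.180 → t=3.104, apex=20.897, x_land=43.486, impact vy=-20.238
  bounce: vy ← 0.52·20.238 = 10.524
Arc 2: start y=0.000, vy=10.524 → t=2.148, apex=5.651, x_land=73.576, impact vy=-10.524
  bounce: vy ← 0.52·10.524 = 5.472
Arc 3: start y=0.000, vy=5.472 → t=1.117, apex=1.528, x_land=89.222, impact vy=-5.472
  bounce: vy ← 0.52·5.472 = 2.846
Arc 4: start y=0.000, vy=2.846 → t=0.581, apex=0.413, x_land=97.359, impact vy=-2.846
  bounce: vy ← 0.52·2.846 = 1.480
Arc 5: start y=0.000, vy=1.480 → t=0.302, apex=0.112, x_land=101.589, impact vy=-1.480
  bounce: vy ← 0.52·1.480 = 0.769
Arc 6: start y=0.000, vy=0.769 → t=0.157, apex=0.030, x_land=103.789, impact vy=-0.769
  bounce: vy ← 0.52·0.769 = 0.400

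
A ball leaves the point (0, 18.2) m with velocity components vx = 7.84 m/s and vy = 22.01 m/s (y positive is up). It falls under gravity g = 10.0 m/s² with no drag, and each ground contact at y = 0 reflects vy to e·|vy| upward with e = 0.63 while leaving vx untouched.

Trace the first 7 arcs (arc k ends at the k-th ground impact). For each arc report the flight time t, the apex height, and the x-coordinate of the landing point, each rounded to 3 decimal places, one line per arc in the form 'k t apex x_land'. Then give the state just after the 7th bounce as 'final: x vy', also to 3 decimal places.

1 5.114 42.422 40.092
2 3.670 16.837 68.866
3 2.312 6.683 86.993
4 1.457 2.652 98.414
5 0.918 1.053 105.609
6 0.578 0.418 110.141
7 0.364 0.166 112.997
final: 112.997 1.147

Arc 1: start y=18.200, vy=22.010 → t=5.114, apex=42.422, x_land=40.092, impact vy=-29.128
  bounce: vy ← 0.63·29.128 = 18.351
Arc 2: start y=0.000, vy=18.351 → t=3.670, apex=16.837, x_land=68.866, impact vy=-18.351
  bounce: vy ← 0.63·18.351 = 11.561
Arc 3: start y=0.000, vy=11.561 → t=2.312, apex=6.683, x_land=86.993, impact vy=-11.561
  bounce: vy ← 0.63·11.561 = 7.283
Arc 4: start y=0.000, vy=7.283 → t=1.457, apex=2.652, x_land=98.414, impact vy=-7.283
  bounce: vy ← 0.63·7.283 = 4.589
Arc 5: start y=0.000, vy=4.589 → t=0.918, apex=1.053, x_land=105.609, impact vy=-4.589
  bounce: vy ← 0.63·4.589 = 2.891
Arc 6: start y=0.000, vy=2.891 → t=0.578, apex=0.418, x_land=110.141, impact vy=-2.891
  bounce: vy ← 0.63·2.891 = 1.821
Arc 7: start y=0.000, vy=1.821 → t=0.364, apex=0.166, x_land=112.997, impact vy=-1.821
  bounce: vy ← 0.63·1.821 = 1.147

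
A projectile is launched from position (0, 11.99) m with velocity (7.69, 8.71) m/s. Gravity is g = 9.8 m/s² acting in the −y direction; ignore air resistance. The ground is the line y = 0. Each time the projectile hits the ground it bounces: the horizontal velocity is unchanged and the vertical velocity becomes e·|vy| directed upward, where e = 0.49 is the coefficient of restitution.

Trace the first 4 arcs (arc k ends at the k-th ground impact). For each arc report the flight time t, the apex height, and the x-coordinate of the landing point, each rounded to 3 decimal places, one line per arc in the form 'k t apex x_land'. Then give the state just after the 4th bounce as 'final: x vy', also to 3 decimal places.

1 2.688 15.861 20.670
2 1.763 3.808 34.229
3 0.864 0.914 40.872
4 0.423 0.220 44.128
final: 44.128 1.016

Arc 1: start y=11.990, vy=8.710 → t=2.688, apex=15.861, x_land=20.670, impact vy=-17.631
  bounce: vy ← 0.49·17.631 = 8.639
Arc 2: start y=0.000, vy=8.639 → t=1.763, apex=3.808, x_land=34.229, impact vy=-8.639
  bounce: vy ← 0.49·8.639 = 4.233
Arc 3: start y=0.000, vy=4.233 → t=0.864, apex=0.914, x_land=40.872, impact vy=-4.233
  bounce: vy ← 0.49·4.233 = 2.074
Arc 4: start y=0.000, vy=2.074 → t=0.423, apex=0.220, x_land=44.128, impact vy=-2.074
  bounce: vy ← 0.49·2.074 = 1.016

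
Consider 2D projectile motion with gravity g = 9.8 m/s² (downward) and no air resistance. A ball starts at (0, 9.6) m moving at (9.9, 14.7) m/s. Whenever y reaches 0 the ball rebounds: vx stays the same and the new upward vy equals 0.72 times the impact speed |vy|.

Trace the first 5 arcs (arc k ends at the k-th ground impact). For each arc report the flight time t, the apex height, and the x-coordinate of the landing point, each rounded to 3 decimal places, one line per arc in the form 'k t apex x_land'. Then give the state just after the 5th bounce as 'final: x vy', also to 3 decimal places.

1 3.552 20.625 35.161
2 2.954 10.692 64.409
3 2.127 5.543 85.468
4 1.532 2.873 100.630
5 1.103 1.490 111.547
final: 111.547 3.890

Arc 1: start y=9.600, vy=14.700 → t=3.552, apex=20.625, x_land=35.161, impact vy=-20.106
  bounce: vy ← 0.72·20.106 = 14.476
Arc 2: start y=0.000, vy=14.476 → t=2.954, apex=10.692, x_land=64.409, impact vy=-14.476
  bounce: vy ← 0.72·14.476 = 10.423
Arc 3: start y=0.000, vy=10.423 → t=2.127, apex=5.543, x_land=85.468, impact vy=-10.423
  bounce: vy ← 0.72·10.423 = 7.505
Arc 4: start y=0.000, vy=7.505 → t=1.532, apex=2.873, x_land=100.630, impact vy=-7.505
  bounce: vy ← 0.72·7.505 = 5.403
Arc 5: start y=0.000, vy=5.403 → t=1.103, apex=1.490, x_land=111.547, impact vy=-5.403
  bounce: vy ← 0.72·5.403 = 3.890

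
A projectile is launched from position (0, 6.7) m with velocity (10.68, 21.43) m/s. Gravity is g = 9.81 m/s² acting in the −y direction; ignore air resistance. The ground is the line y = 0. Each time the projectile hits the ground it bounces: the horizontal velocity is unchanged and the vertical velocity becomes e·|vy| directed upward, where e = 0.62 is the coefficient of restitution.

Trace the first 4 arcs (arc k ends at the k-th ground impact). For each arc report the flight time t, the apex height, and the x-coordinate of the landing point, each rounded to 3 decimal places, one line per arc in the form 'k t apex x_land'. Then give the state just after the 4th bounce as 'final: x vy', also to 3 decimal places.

1 4.662 30.107 49.790
2 3.072 11.573 82.600
3 1.905 4.449 102.943
4 1.181 1.710 115.555
final: 115.555 3.591

Arc 1: start y=6.700, vy=21.430 → t=4.662, apex=30.107, x_land=49.790, impact vy=-24.304
  bounce: vy ← 0.62·24.304 = 15.069
Arc 2: start y=0.000, vy=15.069 → t=3.072, apex=11.573, x_land=82.600, impact vy=-15.069
  bounce: vy ← 0.62·15.069 = 9.343
Arc 3: start y=0.000, vy=9.343 → t=1.905, apex=4.449, x_land=102.943, impact vy=-9.343
  bounce: vy ← 0.62·9.343 = 5.792
Arc 4: start y=0.000, vy=5.792 → t=1.181, apex=1.710, x_land=115.555, impact vy=-5.792
  bounce: vy ← 0.62·5.792 = 3.591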